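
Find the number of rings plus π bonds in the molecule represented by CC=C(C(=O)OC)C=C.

Molecular formula from the SMILES: C7H10O2.
DoU = (2C + 2 + N − H − X)/2 = (2·7 + 2 + 0 − 10 − 0)/2 = 6/2 = 3.
(Structurally: 0 ring(s) + 3 π bond(s) = 3.)

3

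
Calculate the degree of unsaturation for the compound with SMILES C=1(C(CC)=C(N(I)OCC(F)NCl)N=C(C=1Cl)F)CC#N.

6

Molecular formula from the SMILES: C11H11Cl2F2IN4O.
DoU = (2C + 2 + N − H − X)/2 = (2·11 + 2 + 4 − 11 − 5)/2 = 12/2 = 6.
(Structurally: 1 ring(s) + 5 π bond(s) = 6.)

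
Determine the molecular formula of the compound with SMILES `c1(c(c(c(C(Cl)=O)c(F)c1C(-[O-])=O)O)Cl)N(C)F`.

C9H4Cl2F2NO4-

Heavy atoms from the SMILES: 9 C, 2 Cl, 2 F, 1 N, 4 O.
Implicit hydrogens by atom environment:
  6 × C (aromatic): no H
  2 × C: no H
  2 × Cl: no H
  2 × F: no H
  2 × O: no H
  1 × C: 3 H
  1 × N: no H
  1 × O: 1 H
  1 × O (charge -1): no H
  Total hydrogens = 4.
Net charge -1.
Molecular formula: C9H4Cl2F2NO4-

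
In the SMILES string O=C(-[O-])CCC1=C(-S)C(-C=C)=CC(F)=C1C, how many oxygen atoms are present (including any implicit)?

2

The symbol for oxygen appears 2 times in the SMILES.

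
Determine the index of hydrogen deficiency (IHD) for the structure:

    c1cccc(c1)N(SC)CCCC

4

Molecular formula from the SMILES: C11H17NS.
DoU = (2C + 2 + N − H − X)/2 = (2·11 + 2 + 1 − 17 − 0)/2 = 8/2 = 4.
(Structurally: 1 ring(s) + 3 π bond(s) = 4.)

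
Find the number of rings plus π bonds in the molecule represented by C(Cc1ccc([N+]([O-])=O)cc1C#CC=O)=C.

Molecular formula from the SMILES: C12H9NO3.
DoU = (2C + 2 + N − H − X)/2 = (2·12 + 2 + 1 − 9 − 0)/2 = 18/2 = 9.
(Structurally: 1 ring(s) + 8 π bond(s) = 9.)

9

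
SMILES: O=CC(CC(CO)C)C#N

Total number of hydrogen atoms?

Hydrogens are implicit in SMILES; fill each atom to its normal valence:
  3 × C: 1 H each → 3
  2 × C: 2 H each → 4
  1 × C: 3 H
  1 × C: no H
  1 × N: no H
  1 × O: 1 H
  1 × O: no H
  Total hydrogens = 11.

11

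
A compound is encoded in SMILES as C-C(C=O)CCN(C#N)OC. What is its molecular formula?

C7H12N2O2

Heavy atoms from the SMILES: 7 C, 2 N, 2 O.
Implicit hydrogens by atom environment:
  2 × C: 3 H each → 6
  2 × C: 2 H each → 4
  2 × C: 1 H each → 2
  2 × N: no H
  2 × O: no H
  1 × C: no H
  Total hydrogens = 12.
Molecular formula: C7H12N2O2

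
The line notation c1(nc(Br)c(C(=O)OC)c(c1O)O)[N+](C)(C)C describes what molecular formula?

C10H14BrN2O4+

Heavy atoms from the SMILES: 1 Br, 10 C, 2 N, 4 O.
Implicit hydrogens by atom environment:
  5 × C (aromatic): no H
  4 × C: 3 H each → 12
  2 × O: 1 H each → 2
  2 × O: no H
  1 × Br: no H
  1 × C: no H
  1 × N (aromatic): no H
  1 × N (charge +1): no H
  Total hydrogens = 14.
Net charge +1.
Molecular formula: C10H14BrN2O4+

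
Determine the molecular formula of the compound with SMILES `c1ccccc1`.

C6H6

Heavy atoms from the SMILES: 6 C.
Implicit hydrogens by atom environment:
  6 × C (aromatic): 1 H each → 6
  Total hydrogens = 6.
Molecular formula: C6H6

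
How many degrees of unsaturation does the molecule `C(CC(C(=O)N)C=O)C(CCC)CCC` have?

2

Molecular formula from the SMILES: C12H23NO2.
DoU = (2C + 2 + N − H − X)/2 = (2·12 + 2 + 1 − 23 − 0)/2 = 4/2 = 2.
(Structurally: 0 ring(s) + 2 π bond(s) = 2.)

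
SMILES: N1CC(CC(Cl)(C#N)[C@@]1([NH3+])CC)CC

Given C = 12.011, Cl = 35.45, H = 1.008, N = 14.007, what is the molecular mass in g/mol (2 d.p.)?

Molecular formula: C10H19ClN3+.
M = 10×12.011 + 1×35.45 + 19×1.008 + 3×14.007 = 216.73 g/mol.

216.73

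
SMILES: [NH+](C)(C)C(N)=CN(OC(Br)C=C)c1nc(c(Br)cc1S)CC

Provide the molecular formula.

C14H21Br2N4OS+

Heavy atoms from the SMILES: 2 Br, 14 C, 4 N, 1 O, 1 S.
Implicit hydrogens by atom environment:
  4 × C (aromatic): no H
  3 × C: 3 H each → 9
  3 × C: 1 H each → 3
  2 × Br: no H
  2 × C: 2 H each → 4
  1 × C (aromatic): 1 H
  1 × C: no H
  1 × N: 2 H
  1 × N (charge +1): 1 H
  1 × N (aromatic): no H
  1 × N: no H
  1 × O: no H
  1 × S: 1 H
  Total hydrogens = 21.
Net charge +1.
Molecular formula: C14H21Br2N4OS+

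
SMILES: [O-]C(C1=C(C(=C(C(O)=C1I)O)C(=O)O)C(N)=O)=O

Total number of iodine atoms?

1

The symbol for iodine appears 1 time in the SMILES.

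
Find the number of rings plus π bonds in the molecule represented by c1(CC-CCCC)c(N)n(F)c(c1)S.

3

Molecular formula from the SMILES: C10H17FN2S.
DoU = (2C + 2 + N − H − X)/2 = (2·10 + 2 + 2 − 17 − 1)/2 = 6/2 = 3.
(Structurally: 1 ring(s) + 2 π bond(s) = 3.)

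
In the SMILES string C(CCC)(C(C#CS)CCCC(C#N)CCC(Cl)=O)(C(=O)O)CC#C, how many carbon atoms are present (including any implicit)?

The symbol for carbon appears 19 times in the SMILES. (Cl is a single chlorine, not C + l.)

19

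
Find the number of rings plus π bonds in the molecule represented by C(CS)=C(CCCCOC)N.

1

Molecular formula from the SMILES: C8H17NOS.
DoU = (2C + 2 + N − H − X)/2 = (2·8 + 2 + 1 − 17 − 0)/2 = 2/2 = 1.
(Structurally: 0 ring(s) + 1 π bond(s) = 1.)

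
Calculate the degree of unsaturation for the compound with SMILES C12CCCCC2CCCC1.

2

Molecular formula from the SMILES: C10H18.
DoU = (2C + 2 + N − H − X)/2 = (2·10 + 2 + 0 − 18 − 0)/2 = 4/2 = 2.
(Structurally: 2 ring(s) + 0 π bond(s) = 2.)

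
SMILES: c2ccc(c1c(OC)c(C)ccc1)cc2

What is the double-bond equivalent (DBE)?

Molecular formula from the SMILES: C14H14O.
DoU = (2C + 2 + N − H − X)/2 = (2·14 + 2 + 0 − 14 − 0)/2 = 16/2 = 8.
(Structurally: 2 ring(s) + 6 π bond(s) = 8.)

8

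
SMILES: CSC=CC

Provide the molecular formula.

Heavy atoms from the SMILES: 4 C, 1 S.
Implicit hydrogens by atom environment:
  2 × C: 3 H each → 6
  2 × C: 1 H each → 2
  1 × S: no H
  Total hydrogens = 8.
Molecular formula: C4H8S

C4H8S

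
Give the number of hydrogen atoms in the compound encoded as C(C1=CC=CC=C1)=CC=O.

Hydrogens are implicit in SMILES; fill each atom to its normal valence:
  5 × C (aromatic): 1 H each → 5
  3 × C: 1 H each → 3
  1 × C (aromatic): no H
  1 × O: no H
  Total hydrogens = 8.

8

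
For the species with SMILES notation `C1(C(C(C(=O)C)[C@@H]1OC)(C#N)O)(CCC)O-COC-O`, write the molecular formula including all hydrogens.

Heavy atoms from the SMILES: 13 C, 1 N, 6 O.
Implicit hydrogens by atom environment:
  4 × C: 2 H each → 8
  4 × C: no H
  4 × O: no H
  3 × C: 3 H each → 9
  2 × C: 1 H each → 2
  2 × O: 1 H each → 2
  1 × N: no H
  Total hydrogens = 21.
Molecular formula: C13H21NO6

C13H21NO6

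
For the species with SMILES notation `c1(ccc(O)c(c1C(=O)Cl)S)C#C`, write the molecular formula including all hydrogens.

Heavy atoms from the SMILES: 9 C, 1 Cl, 2 O, 1 S.
Implicit hydrogens by atom environment:
  4 × C (aromatic): no H
  2 × C (aromatic): 1 H each → 2
  2 × C: no H
  1 × C: 1 H
  1 × Cl: no H
  1 × O: 1 H
  1 × O: no H
  1 × S: 1 H
  Total hydrogens = 5.
Molecular formula: C9H5ClO2S

C9H5ClO2S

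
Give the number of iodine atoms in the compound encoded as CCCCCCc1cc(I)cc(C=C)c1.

The symbol for iodine appears 1 time in the SMILES.

1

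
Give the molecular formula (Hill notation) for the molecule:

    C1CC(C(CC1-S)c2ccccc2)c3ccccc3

Heavy atoms from the SMILES: 18 C, 1 S.
Implicit hydrogens by atom environment:
  10 × C (aromatic): 1 H each → 10
  3 × C: 2 H each → 6
  3 × C: 1 H each → 3
  2 × C (aromatic): no H
  1 × S: 1 H
  Total hydrogens = 20.
Molecular formula: C18H20S

C18H20S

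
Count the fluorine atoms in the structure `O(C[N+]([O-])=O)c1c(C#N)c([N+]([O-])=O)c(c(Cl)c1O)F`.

The symbol for fluorine appears 1 time in the SMILES.

1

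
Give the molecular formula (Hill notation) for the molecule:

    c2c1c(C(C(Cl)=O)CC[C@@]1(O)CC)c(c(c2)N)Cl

C13H15Cl2NO2

Heavy atoms from the SMILES: 13 C, 2 Cl, 1 N, 2 O.
Implicit hydrogens by atom environment:
  4 × C (aromatic): no H
  3 × C: 2 H each → 6
  2 × C (aromatic): 1 H each → 2
  2 × C: no H
  2 × Cl: no H
  1 × C: 3 H
  1 × C: 1 H
  1 × N: 2 H
  1 × O: 1 H
  1 × O: no H
  Total hydrogens = 15.
Molecular formula: C13H15Cl2NO2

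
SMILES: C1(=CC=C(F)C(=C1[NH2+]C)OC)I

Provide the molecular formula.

C8H10FINO+

Heavy atoms from the SMILES: 8 C, 1 F, 1 I, 1 N, 1 O.
Implicit hydrogens by atom environment:
  4 × C (aromatic): no H
  2 × C: 3 H each → 6
  2 × C (aromatic): 1 H each → 2
  1 × F: no H
  1 × I: no H
  1 × N (charge +1): 2 H
  1 × O: no H
  Total hydrogens = 10.
Net charge +1.
Molecular formula: C8H10FINO+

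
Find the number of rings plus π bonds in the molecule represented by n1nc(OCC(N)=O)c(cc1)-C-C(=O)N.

6

Molecular formula from the SMILES: C8H10N4O3.
DoU = (2C + 2 + N − H − X)/2 = (2·8 + 2 + 4 − 10 − 0)/2 = 12/2 = 6.
(Structurally: 1 ring(s) + 5 π bond(s) = 6.)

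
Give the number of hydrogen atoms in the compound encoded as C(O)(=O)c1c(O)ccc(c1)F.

Hydrogens are implicit in SMILES; fill each atom to its normal valence:
  3 × C (aromatic): 1 H each → 3
  3 × C (aromatic): no H
  2 × O: 1 H each → 2
  1 × C: no H
  1 × F: no H
  1 × O: no H
  Total hydrogens = 5.

5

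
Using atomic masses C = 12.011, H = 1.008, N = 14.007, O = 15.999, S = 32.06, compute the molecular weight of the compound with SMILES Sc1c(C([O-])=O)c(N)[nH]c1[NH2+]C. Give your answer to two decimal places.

187.22

Molecular formula: C6H9N3O2S.
M = 6×12.011 + 9×1.008 + 3×14.007 + 2×15.999 + 1×32.06 = 187.22 g/mol.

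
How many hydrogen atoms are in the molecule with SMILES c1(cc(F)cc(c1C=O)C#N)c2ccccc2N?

9

Hydrogens are implicit in SMILES; fill each atom to its normal valence:
  6 × C (aromatic): 1 H each → 6
  6 × C (aromatic): no H
  1 × C: 1 H
  1 × C: no H
  1 × F: no H
  1 × N: 2 H
  1 × N: no H
  1 × O: no H
  Total hydrogens = 9.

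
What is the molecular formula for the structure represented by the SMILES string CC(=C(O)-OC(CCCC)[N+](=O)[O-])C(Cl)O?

C9H16ClNO5

Heavy atoms from the SMILES: 9 C, 1 Cl, 1 N, 5 O.
Implicit hydrogens by atom environment:
  3 × C: 2 H each → 6
  2 × C: 3 H each → 6
  2 × C: 1 H each → 2
  2 × C: no H
  2 × O: 1 H each → 2
  2 × O: no H
  1 × Cl: no H
  1 × N (charge +1): no H
  1 × O (charge -1): no H
  Total hydrogens = 16.
Molecular formula: C9H16ClNO5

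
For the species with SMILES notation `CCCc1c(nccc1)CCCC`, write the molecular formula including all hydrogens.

C12H19N

Heavy atoms from the SMILES: 12 C, 1 N.
Implicit hydrogens by atom environment:
  5 × C: 2 H each → 10
  3 × C (aromatic): 1 H each → 3
  2 × C: 3 H each → 6
  2 × C (aromatic): no H
  1 × N (aromatic): no H
  Total hydrogens = 19.
Molecular formula: C12H19N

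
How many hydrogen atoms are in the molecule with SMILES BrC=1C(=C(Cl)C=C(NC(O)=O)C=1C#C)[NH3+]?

Hydrogens are implicit in SMILES; fill each atom to its normal valence:
  5 × C (aromatic): no H
  2 × C: no H
  1 × Br: no H
  1 × C (aromatic): 1 H
  1 × C: 1 H
  1 × Cl: no H
  1 × N (charge +1): 3 H
  1 × N: 1 H
  1 × O: 1 H
  1 × O: no H
  Total hydrogens = 7.

7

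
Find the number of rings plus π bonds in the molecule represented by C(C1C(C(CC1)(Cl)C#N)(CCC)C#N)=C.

6

Molecular formula from the SMILES: C12H15ClN2.
DoU = (2C + 2 + N − H − X)/2 = (2·12 + 2 + 2 − 15 − 1)/2 = 12/2 = 6.
(Structurally: 1 ring(s) + 5 π bond(s) = 6.)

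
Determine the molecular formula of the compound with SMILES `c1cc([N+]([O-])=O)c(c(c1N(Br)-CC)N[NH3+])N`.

Heavy atoms from the SMILES: 1 Br, 8 C, 5 N, 2 O.
Implicit hydrogens by atom environment:
  4 × C (aromatic): no H
  2 × C (aromatic): 1 H each → 2
  1 × Br: no H
  1 × C: 3 H
  1 × C: 2 H
  1 × N (charge +1): 3 H
  1 × N: 2 H
  1 × N: 1 H
  1 × N: no H
  1 × N (charge +1): no H
  1 × O: no H
  1 × O (charge -1): no H
  Total hydrogens = 13.
Net charge +1.
Molecular formula: C8H13BrN5O2+

C8H13BrN5O2+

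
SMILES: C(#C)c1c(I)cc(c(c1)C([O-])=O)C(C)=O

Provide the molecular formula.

C11H6IO3-

Heavy atoms from the SMILES: 11 C, 1 I, 3 O.
Implicit hydrogens by atom environment:
  4 × C (aromatic): no H
  3 × C: no H
  2 × C (aromatic): 1 H each → 2
  2 × O: no H
  1 × C: 3 H
  1 × C: 1 H
  1 × I: no H
  1 × O (charge -1): no H
  Total hydrogens = 6.
Net charge -1.
Molecular formula: C11H6IO3-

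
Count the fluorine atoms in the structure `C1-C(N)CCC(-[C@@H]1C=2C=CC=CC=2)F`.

1

The symbol for fluorine appears 1 time in the SMILES.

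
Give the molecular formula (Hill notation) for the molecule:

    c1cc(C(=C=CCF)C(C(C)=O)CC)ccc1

Heavy atoms from the SMILES: 15 C, 1 F, 1 O.
Implicit hydrogens by atom environment:
  5 × C (aromatic): 1 H each → 5
  3 × C: no H
  2 × C: 3 H each → 6
  2 × C: 2 H each → 4
  2 × C: 1 H each → 2
  1 × C (aromatic): no H
  1 × F: no H
  1 × O: no H
  Total hydrogens = 17.
Molecular formula: C15H17FO

C15H17FO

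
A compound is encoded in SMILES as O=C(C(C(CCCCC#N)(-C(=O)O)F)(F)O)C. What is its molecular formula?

C10H13F2NO4

Heavy atoms from the SMILES: 10 C, 2 F, 1 N, 4 O.
Implicit hydrogens by atom environment:
  5 × C: no H
  4 × C: 2 H each → 8
  2 × F: no H
  2 × O: 1 H each → 2
  2 × O: no H
  1 × C: 3 H
  1 × N: no H
  Total hydrogens = 13.
Molecular formula: C10H13F2NO4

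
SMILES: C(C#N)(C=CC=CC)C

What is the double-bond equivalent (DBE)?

Molecular formula from the SMILES: C8H11N.
DoU = (2C + 2 + N − H − X)/2 = (2·8 + 2 + 1 − 11 − 0)/2 = 8/2 = 4.
(Structurally: 0 ring(s) + 4 π bond(s) = 4.)

4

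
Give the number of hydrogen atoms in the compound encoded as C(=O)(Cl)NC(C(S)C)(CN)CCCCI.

18

Hydrogens are implicit in SMILES; fill each atom to its normal valence:
  5 × C: 2 H each → 10
  2 × C: no H
  1 × C: 3 H
  1 × C: 1 H
  1 × Cl: no H
  1 × I: no H
  1 × N: 2 H
  1 × N: 1 H
  1 × O: no H
  1 × S: 1 H
  Total hydrogens = 18.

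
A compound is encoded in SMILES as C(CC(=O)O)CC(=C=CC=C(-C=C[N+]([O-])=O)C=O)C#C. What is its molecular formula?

Heavy atoms from the SMILES: 14 C, 1 N, 5 O.
Implicit hydrogens by atom environment:
  6 × C: 1 H each → 6
  5 × C: no H
  3 × C: 2 H each → 6
  3 × O: no H
  1 × N (charge +1): no H
  1 × O: 1 H
  1 × O (charge -1): no H
  Total hydrogens = 13.
Molecular formula: C14H13NO5

C14H13NO5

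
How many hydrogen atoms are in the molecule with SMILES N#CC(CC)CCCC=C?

15

Hydrogens are implicit in SMILES; fill each atom to its normal valence:
  5 × C: 2 H each → 10
  2 × C: 1 H each → 2
  1 × C: 3 H
  1 × C: no H
  1 × N: no H
  Total hydrogens = 15.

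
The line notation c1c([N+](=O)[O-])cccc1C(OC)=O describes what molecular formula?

C8H7NO4

Heavy atoms from the SMILES: 8 C, 1 N, 4 O.
Implicit hydrogens by atom environment:
  4 × C (aromatic): 1 H each → 4
  3 × O: no H
  2 × C (aromatic): no H
  1 × C: 3 H
  1 × C: no H
  1 × N (charge +1): no H
  1 × O (charge -1): no H
  Total hydrogens = 7.
Molecular formula: C8H7NO4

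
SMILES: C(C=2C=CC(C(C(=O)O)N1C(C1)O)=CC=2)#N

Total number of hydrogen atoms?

10

Hydrogens are implicit in SMILES; fill each atom to its normal valence:
  4 × C (aromatic): 1 H each → 4
  2 × C: 1 H each → 2
  2 × C (aromatic): no H
  2 × C: no H
  2 × N: no H
  2 × O: 1 H each → 2
  1 × C: 2 H
  1 × O: no H
  Total hydrogens = 10.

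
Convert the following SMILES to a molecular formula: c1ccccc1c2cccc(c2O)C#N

Heavy atoms from the SMILES: 13 C, 1 N, 1 O.
Implicit hydrogens by atom environment:
  8 × C (aromatic): 1 H each → 8
  4 × C (aromatic): no H
  1 × C: no H
  1 × N: no H
  1 × O: 1 H
  Total hydrogens = 9.
Molecular formula: C13H9NO

C13H9NO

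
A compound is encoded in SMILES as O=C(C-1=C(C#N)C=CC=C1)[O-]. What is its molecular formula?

C8H4NO2-

Heavy atoms from the SMILES: 8 C, 1 N, 2 O.
Implicit hydrogens by atom environment:
  4 × C (aromatic): 1 H each → 4
  2 × C (aromatic): no H
  2 × C: no H
  1 × N: no H
  1 × O: no H
  1 × O (charge -1): no H
  Total hydrogens = 4.
Net charge -1.
Molecular formula: C8H4NO2-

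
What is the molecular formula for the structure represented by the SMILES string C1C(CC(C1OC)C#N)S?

Heavy atoms from the SMILES: 7 C, 1 N, 1 O, 1 S.
Implicit hydrogens by atom environment:
  3 × C: 1 H each → 3
  2 × C: 2 H each → 4
  1 × C: 3 H
  1 × C: no H
  1 × N: no H
  1 × O: no H
  1 × S: 1 H
  Total hydrogens = 11.
Molecular formula: C7H11NOS

C7H11NOS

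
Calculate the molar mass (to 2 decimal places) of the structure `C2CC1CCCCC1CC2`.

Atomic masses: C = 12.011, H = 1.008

Molecular formula: C10H18.
M = 10×12.011 + 18×1.008 = 138.25 g/mol.

138.25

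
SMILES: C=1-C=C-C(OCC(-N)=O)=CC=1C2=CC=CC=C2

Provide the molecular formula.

C14H13NO2

Heavy atoms from the SMILES: 14 C, 1 N, 2 O.
Implicit hydrogens by atom environment:
  9 × C (aromatic): 1 H each → 9
  3 × C (aromatic): no H
  2 × O: no H
  1 × C: 2 H
  1 × C: no H
  1 × N: 2 H
  Total hydrogens = 13.
Molecular formula: C14H13NO2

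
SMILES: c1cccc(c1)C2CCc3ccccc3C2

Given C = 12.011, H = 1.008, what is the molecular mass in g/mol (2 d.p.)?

208.30

Molecular formula: C16H16.
M = 16×12.011 + 16×1.008 = 208.30 g/mol.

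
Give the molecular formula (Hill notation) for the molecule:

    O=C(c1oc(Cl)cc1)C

C6H5ClO2

Heavy atoms from the SMILES: 6 C, 1 Cl, 2 O.
Implicit hydrogens by atom environment:
  2 × C (aromatic): 1 H each → 2
  2 × C (aromatic): no H
  1 × C: 3 H
  1 × C: no H
  1 × Cl: no H
  1 × O (aromatic): no H
  1 × O: no H
  Total hydrogens = 5.
Molecular formula: C6H5ClO2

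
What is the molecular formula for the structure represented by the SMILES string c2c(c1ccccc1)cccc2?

Heavy atoms from the SMILES: 12 C.
Implicit hydrogens by atom environment:
  10 × C (aromatic): 1 H each → 10
  2 × C (aromatic): no H
  Total hydrogens = 10.
Molecular formula: C12H10

C12H10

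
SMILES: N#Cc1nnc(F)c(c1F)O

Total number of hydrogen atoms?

1

Hydrogens are implicit in SMILES; fill each atom to its normal valence:
  4 × C (aromatic): no H
  2 × F: no H
  2 × N (aromatic): no H
  1 × C: no H
  1 × N: no H
  1 × O: 1 H
  Total hydrogens = 1.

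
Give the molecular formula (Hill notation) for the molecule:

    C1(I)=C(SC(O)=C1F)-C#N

Heavy atoms from the SMILES: 5 C, 1 F, 1 I, 1 N, 1 O, 1 S.
Implicit hydrogens by atom environment:
  4 × C (aromatic): no H
  1 × C: no H
  1 × F: no H
  1 × I: no H
  1 × N: no H
  1 × O: 1 H
  1 × S (aromatic): no H
  Total hydrogens = 1.
Molecular formula: C5HFINOS

C5HFINOS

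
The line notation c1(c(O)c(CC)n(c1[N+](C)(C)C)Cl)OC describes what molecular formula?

Heavy atoms from the SMILES: 10 C, 1 Cl, 2 N, 2 O.
Implicit hydrogens by atom environment:
  5 × C: 3 H each → 15
  4 × C (aromatic): no H
  1 × C: 2 H
  1 × Cl: no H
  1 × N (aromatic): no H
  1 × N (charge +1): no H
  1 × O: 1 H
  1 × O: no H
  Total hydrogens = 18.
Net charge +1.
Molecular formula: C10H18ClN2O2+

C10H18ClN2O2+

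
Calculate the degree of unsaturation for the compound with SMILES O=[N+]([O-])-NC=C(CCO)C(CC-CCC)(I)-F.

Molecular formula from the SMILES: C10H18FIN2O3.
DoU = (2C + 2 + N − H − X)/2 = (2·10 + 2 + 2 − 18 − 2)/2 = 4/2 = 2.
(Structurally: 0 ring(s) + 2 π bond(s) = 2.)

2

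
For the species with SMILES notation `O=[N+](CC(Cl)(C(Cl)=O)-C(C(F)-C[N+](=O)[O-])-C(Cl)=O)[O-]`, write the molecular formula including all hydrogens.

C7H6Cl3FN2O6

Heavy atoms from the SMILES: 7 C, 3 Cl, 1 F, 2 N, 6 O.
Implicit hydrogens by atom environment:
  4 × O: no H
  3 × C: no H
  3 × Cl: no H
  2 × C: 2 H each → 4
  2 × C: 1 H each → 2
  2 × N (charge +1): no H
  2 × O (charge -1): no H
  1 × F: no H
  Total hydrogens = 6.
Molecular formula: C7H6Cl3FN2O6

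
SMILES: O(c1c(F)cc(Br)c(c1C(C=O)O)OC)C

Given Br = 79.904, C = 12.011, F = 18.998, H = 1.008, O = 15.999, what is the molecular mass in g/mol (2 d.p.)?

293.09

Molecular formula: C10H10BrFO4.
M = 1×79.904 + 10×12.011 + 1×18.998 + 10×1.008 + 4×15.999 = 293.09 g/mol.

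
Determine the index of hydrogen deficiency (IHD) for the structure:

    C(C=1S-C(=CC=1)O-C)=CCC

Molecular formula from the SMILES: C9H12OS.
DoU = (2C + 2 + N − H − X)/2 = (2·9 + 2 + 0 − 12 − 0)/2 = 8/2 = 4.
(Structurally: 1 ring(s) + 3 π bond(s) = 4.)

4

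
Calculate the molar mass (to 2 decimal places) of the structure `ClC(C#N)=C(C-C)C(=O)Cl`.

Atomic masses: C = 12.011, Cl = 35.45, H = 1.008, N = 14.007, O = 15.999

178.01

Molecular formula: C6H5Cl2NO.
M = 6×12.011 + 2×35.45 + 5×1.008 + 1×14.007 + 1×15.999 = 178.01 g/mol.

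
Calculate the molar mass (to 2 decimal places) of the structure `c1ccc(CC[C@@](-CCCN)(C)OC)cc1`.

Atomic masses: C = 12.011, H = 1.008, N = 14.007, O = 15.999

Molecular formula: C14H23NO.
M = 14×12.011 + 23×1.008 + 1×14.007 + 1×15.999 = 221.34 g/mol.

221.34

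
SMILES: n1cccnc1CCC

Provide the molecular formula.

C7H10N2

Heavy atoms from the SMILES: 7 C, 2 N.
Implicit hydrogens by atom environment:
  3 × C (aromatic): 1 H each → 3
  2 × C: 2 H each → 4
  2 × N (aromatic): no H
  1 × C: 3 H
  1 × C (aromatic): no H
  Total hydrogens = 10.
Molecular formula: C7H10N2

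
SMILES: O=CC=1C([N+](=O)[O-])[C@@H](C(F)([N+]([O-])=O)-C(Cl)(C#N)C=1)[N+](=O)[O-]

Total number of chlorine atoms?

1

The symbol for chlorine appears 1 time in the SMILES.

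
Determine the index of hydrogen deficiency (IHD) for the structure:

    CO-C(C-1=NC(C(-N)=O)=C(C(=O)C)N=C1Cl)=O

7

Molecular formula from the SMILES: C9H8ClN3O4.
DoU = (2C + 2 + N − H − X)/2 = (2·9 + 2 + 3 − 8 − 1)/2 = 14/2 = 7.
(Structurally: 1 ring(s) + 6 π bond(s) = 7.)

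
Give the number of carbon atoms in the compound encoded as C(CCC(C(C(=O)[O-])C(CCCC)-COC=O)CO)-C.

The symbol for carbon appears 15 times in the SMILES.

15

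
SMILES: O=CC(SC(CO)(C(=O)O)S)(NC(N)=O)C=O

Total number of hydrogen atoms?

Hydrogens are implicit in SMILES; fill each atom to its normal valence:
  4 × C: no H
  4 × O: no H
  2 × C: 1 H each → 2
  2 × O: 1 H each → 2
  1 × C: 2 H
  1 × N: 2 H
  1 × N: 1 H
  1 × S: 1 H
  1 × S: no H
  Total hydrogens = 10.

10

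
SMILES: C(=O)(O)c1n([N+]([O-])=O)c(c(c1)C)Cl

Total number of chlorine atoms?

1

The symbol for chlorine appears 1 time in the SMILES.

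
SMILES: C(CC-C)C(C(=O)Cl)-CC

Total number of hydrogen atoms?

15

Hydrogens are implicit in SMILES; fill each atom to its normal valence:
  4 × C: 2 H each → 8
  2 × C: 3 H each → 6
  1 × C: 1 H
  1 × C: no H
  1 × Cl: no H
  1 × O: no H
  Total hydrogens = 15.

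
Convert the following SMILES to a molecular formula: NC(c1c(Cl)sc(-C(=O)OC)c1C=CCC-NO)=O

Heavy atoms from the SMILES: 11 C, 1 Cl, 2 N, 4 O, 1 S.
Implicit hydrogens by atom environment:
  4 × C (aromatic): no H
  3 × O: no H
  2 × C: 2 H each → 4
  2 × C: 1 H each → 2
  2 × C: no H
  1 × C: 3 H
  1 × Cl: no H
  1 × N: 2 H
  1 × N: 1 H
  1 × O: 1 H
  1 × S (aromatic): no H
  Total hydrogens = 13.
Molecular formula: C11H13ClN2O4S

C11H13ClN2O4S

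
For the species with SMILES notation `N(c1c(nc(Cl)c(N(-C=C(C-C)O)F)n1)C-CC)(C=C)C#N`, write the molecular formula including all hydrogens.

C14H17ClFN5O

Heavy atoms from the SMILES: 14 C, 1 Cl, 1 F, 5 N, 1 O.
Implicit hydrogens by atom environment:
  4 × C: 2 H each → 8
  4 × C (aromatic): no H
  3 × N: no H
  2 × C: 3 H each → 6
  2 × C: 1 H each → 2
  2 × C: no H
  2 × N (aromatic): no H
  1 × Cl: no H
  1 × F: no H
  1 × O: 1 H
  Total hydrogens = 17.
Molecular formula: C14H17ClFN5O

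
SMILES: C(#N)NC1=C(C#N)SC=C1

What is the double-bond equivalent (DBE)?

Molecular formula from the SMILES: C6H3N3S.
DoU = (2C + 2 + N − H − X)/2 = (2·6 + 2 + 3 − 3 − 0)/2 = 14/2 = 7.
(Structurally: 1 ring(s) + 6 π bond(s) = 7.)

7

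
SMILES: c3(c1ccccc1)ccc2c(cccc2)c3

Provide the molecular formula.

Heavy atoms from the SMILES: 16 C.
Implicit hydrogens by atom environment:
  12 × C (aromatic): 1 H each → 12
  4 × C (aromatic): no H
  Total hydrogens = 12.
Molecular formula: C16H12

C16H12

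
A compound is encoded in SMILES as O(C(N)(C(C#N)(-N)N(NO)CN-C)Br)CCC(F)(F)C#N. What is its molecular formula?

C9H16BrF2N7O2

Heavy atoms from the SMILES: 1 Br, 9 C, 2 F, 7 N, 2 O.
Implicit hydrogens by atom environment:
  5 × C: no H
  3 × C: 2 H each → 6
  3 × N: no H
  2 × F: no H
  2 × N: 2 H each → 4
  2 × N: 1 H each → 2
  1 × Br: no H
  1 × C: 3 H
  1 × O: 1 H
  1 × O: no H
  Total hydrogens = 16.
Molecular formula: C9H16BrF2N7O2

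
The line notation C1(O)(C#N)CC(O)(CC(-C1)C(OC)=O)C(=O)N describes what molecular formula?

Heavy atoms from the SMILES: 10 C, 2 N, 5 O.
Implicit hydrogens by atom environment:
  5 × C: no H
  3 × C: 2 H each → 6
  3 × O: no H
  2 × O: 1 H each → 2
  1 × C: 3 H
  1 × C: 1 H
  1 × N: 2 H
  1 × N: no H
  Total hydrogens = 14.
Molecular formula: C10H14N2O5

C10H14N2O5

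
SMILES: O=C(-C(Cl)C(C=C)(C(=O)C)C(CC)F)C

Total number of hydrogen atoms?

16

Hydrogens are implicit in SMILES; fill each atom to its normal valence:
  3 × C: 3 H each → 9
  3 × C: 1 H each → 3
  3 × C: no H
  2 × C: 2 H each → 4
  2 × O: no H
  1 × Cl: no H
  1 × F: no H
  Total hydrogens = 16.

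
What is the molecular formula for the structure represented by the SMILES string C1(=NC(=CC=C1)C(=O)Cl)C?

Heavy atoms from the SMILES: 7 C, 1 Cl, 1 N, 1 O.
Implicit hydrogens by atom environment:
  3 × C (aromatic): 1 H each → 3
  2 × C (aromatic): no H
  1 × C: 3 H
  1 × C: no H
  1 × Cl: no H
  1 × N (aromatic): no H
  1 × O: no H
  Total hydrogens = 6.
Molecular formula: C7H6ClNO

C7H6ClNO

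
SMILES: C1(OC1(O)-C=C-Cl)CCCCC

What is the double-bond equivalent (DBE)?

Molecular formula from the SMILES: C9H15ClO2.
DoU = (2C + 2 + N − H − X)/2 = (2·9 + 2 + 0 − 15 − 1)/2 = 4/2 = 2.
(Structurally: 1 ring(s) + 1 π bond(s) = 2.)

2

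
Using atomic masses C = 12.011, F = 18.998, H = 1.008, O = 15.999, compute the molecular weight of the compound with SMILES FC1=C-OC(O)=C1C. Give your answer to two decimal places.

Molecular formula: C5H5FO2.
M = 5×12.011 + 1×18.998 + 5×1.008 + 2×15.999 = 116.09 g/mol.

116.09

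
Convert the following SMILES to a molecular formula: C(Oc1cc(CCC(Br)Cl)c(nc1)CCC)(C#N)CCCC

C17H24BrClN2O

Heavy atoms from the SMILES: 1 Br, 17 C, 1 Cl, 2 N, 1 O.
Implicit hydrogens by atom environment:
  7 × C: 2 H each → 14
  3 × C (aromatic): no H
  2 × C: 3 H each → 6
  2 × C (aromatic): 1 H each → 2
  2 × C: 1 H each → 2
  1 × Br: no H
  1 × C: no H
  1 × Cl: no H
  1 × N (aromatic): no H
  1 × N: no H
  1 × O: no H
  Total hydrogens = 24.
Molecular formula: C17H24BrClN2O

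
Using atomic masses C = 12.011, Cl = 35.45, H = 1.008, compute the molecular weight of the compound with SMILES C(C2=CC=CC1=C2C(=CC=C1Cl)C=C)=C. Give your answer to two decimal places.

Molecular formula: C14H11Cl.
M = 14×12.011 + 1×35.45 + 11×1.008 = 214.69 g/mol.

214.69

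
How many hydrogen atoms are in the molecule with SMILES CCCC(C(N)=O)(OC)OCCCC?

Hydrogens are implicit in SMILES; fill each atom to its normal valence:
  5 × C: 2 H each → 10
  3 × C: 3 H each → 9
  3 × O: no H
  2 × C: no H
  1 × N: 2 H
  Total hydrogens = 21.

21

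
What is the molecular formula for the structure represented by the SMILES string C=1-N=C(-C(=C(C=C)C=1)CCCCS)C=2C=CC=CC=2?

Heavy atoms from the SMILES: 17 C, 1 N, 1 S.
Implicit hydrogens by atom environment:
  7 × C (aromatic): 1 H each → 7
  5 × C: 2 H each → 10
  4 × C (aromatic): no H
  1 × C: 1 H
  1 × N (aromatic): no H
  1 × S: 1 H
  Total hydrogens = 19.
Molecular formula: C17H19NS

C17H19NS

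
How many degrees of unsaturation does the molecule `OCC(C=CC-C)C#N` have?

3

Molecular formula from the SMILES: C7H11NO.
DoU = (2C + 2 + N − H − X)/2 = (2·7 + 2 + 1 − 11 − 0)/2 = 6/2 = 3.
(Structurally: 0 ring(s) + 3 π bond(s) = 3.)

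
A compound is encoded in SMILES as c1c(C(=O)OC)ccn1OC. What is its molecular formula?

C7H9NO3

Heavy atoms from the SMILES: 7 C, 1 N, 3 O.
Implicit hydrogens by atom environment:
  3 × C (aromatic): 1 H each → 3
  3 × O: no H
  2 × C: 3 H each → 6
  1 × C (aromatic): no H
  1 × C: no H
  1 × N (aromatic): no H
  Total hydrogens = 9.
Molecular formula: C7H9NO3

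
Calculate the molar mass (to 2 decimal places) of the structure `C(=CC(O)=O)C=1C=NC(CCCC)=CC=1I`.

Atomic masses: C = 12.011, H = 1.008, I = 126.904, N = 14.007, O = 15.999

331.15

Molecular formula: C12H14INO2.
M = 12×12.011 + 14×1.008 + 1×126.904 + 1×14.007 + 2×15.999 = 331.15 g/mol.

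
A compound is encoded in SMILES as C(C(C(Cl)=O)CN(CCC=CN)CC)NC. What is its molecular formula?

Heavy atoms from the SMILES: 11 C, 1 Cl, 3 N, 1 O.
Implicit hydrogens by atom environment:
  5 × C: 2 H each → 10
  3 × C: 1 H each → 3
  2 × C: 3 H each → 6
  1 × C: no H
  1 × Cl: no H
  1 × N: 2 H
  1 × N: 1 H
  1 × N: no H
  1 × O: no H
  Total hydrogens = 22.
Molecular formula: C11H22ClN3O

C11H22ClN3O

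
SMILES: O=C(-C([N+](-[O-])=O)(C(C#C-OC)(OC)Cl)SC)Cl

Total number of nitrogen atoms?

1

The symbol for nitrogen appears 1 time in the SMILES.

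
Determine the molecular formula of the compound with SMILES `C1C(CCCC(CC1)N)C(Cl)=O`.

Heavy atoms from the SMILES: 9 C, 1 Cl, 1 N, 1 O.
Implicit hydrogens by atom environment:
  6 × C: 2 H each → 12
  2 × C: 1 H each → 2
  1 × C: no H
  1 × Cl: no H
  1 × N: 2 H
  1 × O: no H
  Total hydrogens = 16.
Molecular formula: C9H16ClNO

C9H16ClNO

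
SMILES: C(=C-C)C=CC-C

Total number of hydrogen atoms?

12

Hydrogens are implicit in SMILES; fill each atom to its normal valence:
  4 × C: 1 H each → 4
  2 × C: 3 H each → 6
  1 × C: 2 H
  Total hydrogens = 12.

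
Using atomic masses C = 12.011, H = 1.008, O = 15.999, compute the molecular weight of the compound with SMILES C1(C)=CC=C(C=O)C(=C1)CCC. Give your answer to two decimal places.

Molecular formula: C11H14O.
M = 11×12.011 + 14×1.008 + 1×15.999 = 162.23 g/mol.

162.23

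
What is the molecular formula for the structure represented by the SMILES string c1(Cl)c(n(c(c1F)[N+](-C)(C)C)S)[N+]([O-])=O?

Heavy atoms from the SMILES: 7 C, 1 Cl, 1 F, 3 N, 2 O, 1 S.
Implicit hydrogens by atom environment:
  4 × C (aromatic): no H
  3 × C: 3 H each → 9
  2 × N (charge +1): no H
  1 × Cl: no H
  1 × F: no H
  1 × N (aromatic): no H
  1 × O: no H
  1 × O (charge -1): no H
  1 × S: 1 H
  Total hydrogens = 10.
Net charge +1.
Molecular formula: C7H10ClFN3O2S+

C7H10ClFN3O2S+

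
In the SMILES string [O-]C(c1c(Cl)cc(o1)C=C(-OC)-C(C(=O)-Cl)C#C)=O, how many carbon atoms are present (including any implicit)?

The symbol for carbon appears 12 times in the SMILES. Lowercase c denotes aromatic carbon and counts toward C.

12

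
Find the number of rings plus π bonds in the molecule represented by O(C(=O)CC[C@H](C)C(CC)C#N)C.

3

Molecular formula from the SMILES: C10H17NO2.
DoU = (2C + 2 + N − H − X)/2 = (2·10 + 2 + 1 − 17 − 0)/2 = 6/2 = 3.
(Structurally: 0 ring(s) + 3 π bond(s) = 3.)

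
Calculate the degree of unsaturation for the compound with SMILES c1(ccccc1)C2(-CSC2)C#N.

7

Molecular formula from the SMILES: C10H9NS.
DoU = (2C + 2 + N − H − X)/2 = (2·10 + 2 + 1 − 9 − 0)/2 = 14/2 = 7.
(Structurally: 2 ring(s) + 5 π bond(s) = 7.)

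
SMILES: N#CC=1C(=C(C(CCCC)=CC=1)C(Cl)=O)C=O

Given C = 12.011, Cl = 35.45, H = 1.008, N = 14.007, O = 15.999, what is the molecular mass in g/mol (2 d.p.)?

249.69

Molecular formula: C13H12ClNO2.
M = 13×12.011 + 1×35.45 + 12×1.008 + 1×14.007 + 2×15.999 = 249.69 g/mol.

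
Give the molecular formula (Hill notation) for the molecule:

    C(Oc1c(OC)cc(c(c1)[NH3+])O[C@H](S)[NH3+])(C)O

Heavy atoms from the SMILES: 10 C, 2 N, 4 O, 1 S.
Implicit hydrogens by atom environment:
  4 × C (aromatic): no H
  3 × O: no H
  2 × C: 3 H each → 6
  2 × C (aromatic): 1 H each → 2
  2 × C: 1 H each → 2
  2 × N (charge +1): 3 H each → 6
  1 × O: 1 H
  1 × S: 1 H
  Total hydrogens = 18.
Net charge +2.
Molecular formula: [C10H18N2O4S]2+

[C10H18N2O4S]2+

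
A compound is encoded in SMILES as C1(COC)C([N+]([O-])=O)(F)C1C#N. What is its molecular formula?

C6H7FN2O3

Heavy atoms from the SMILES: 6 C, 1 F, 2 N, 3 O.
Implicit hydrogens by atom environment:
  2 × C: 1 H each → 2
  2 × C: no H
  2 × O: no H
  1 × C: 3 H
  1 × C: 2 H
  1 × F: no H
  1 × N (charge +1): no H
  1 × N: no H
  1 × O (charge -1): no H
  Total hydrogens = 7.
Molecular formula: C6H7FN2O3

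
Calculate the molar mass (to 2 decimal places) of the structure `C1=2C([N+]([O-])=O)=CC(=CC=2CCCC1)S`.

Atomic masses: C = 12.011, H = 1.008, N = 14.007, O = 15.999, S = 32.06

209.26

Molecular formula: C10H11NO2S.
M = 10×12.011 + 11×1.008 + 1×14.007 + 2×15.999 + 1×32.06 = 209.26 g/mol.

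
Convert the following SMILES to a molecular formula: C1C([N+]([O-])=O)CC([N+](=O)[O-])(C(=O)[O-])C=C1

C7H7N2O6-

Heavy atoms from the SMILES: 7 C, 2 N, 6 O.
Implicit hydrogens by atom environment:
  3 × C: 1 H each → 3
  3 × O: no H
  3 × O (charge -1): no H
  2 × C: 2 H each → 4
  2 × C: no H
  2 × N (charge +1): no H
  Total hydrogens = 7.
Net charge -1.
Molecular formula: C7H7N2O6-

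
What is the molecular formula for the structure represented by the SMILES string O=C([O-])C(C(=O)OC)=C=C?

C6H5O4-

Heavy atoms from the SMILES: 6 C, 4 O.
Implicit hydrogens by atom environment:
  4 × C: no H
  3 × O: no H
  1 × C: 3 H
  1 × C: 2 H
  1 × O (charge -1): no H
  Total hydrogens = 5.
Net charge -1.
Molecular formula: C6H5O4-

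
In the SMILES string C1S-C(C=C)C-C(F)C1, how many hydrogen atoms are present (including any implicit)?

Hydrogens are implicit in SMILES; fill each atom to its normal valence:
  4 × C: 2 H each → 8
  3 × C: 1 H each → 3
  1 × F: no H
  1 × S: no H
  Total hydrogens = 11.

11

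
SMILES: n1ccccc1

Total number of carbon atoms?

5

The symbol for carbon appears 5 times in the SMILES. Lowercase c denotes aromatic carbon and counts toward C.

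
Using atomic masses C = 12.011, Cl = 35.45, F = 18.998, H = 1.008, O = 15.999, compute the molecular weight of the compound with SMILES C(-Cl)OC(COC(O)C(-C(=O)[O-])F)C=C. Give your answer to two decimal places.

Molecular formula: C8H11ClFO5-.
M = 8×12.011 + 1×35.45 + 1×18.998 + 11×1.008 + 5×15.999 = 241.62 g/mol.

241.62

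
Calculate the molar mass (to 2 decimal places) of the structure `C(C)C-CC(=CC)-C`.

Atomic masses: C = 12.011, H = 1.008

112.22

Molecular formula: C8H16.
M = 8×12.011 + 16×1.008 = 112.22 g/mol.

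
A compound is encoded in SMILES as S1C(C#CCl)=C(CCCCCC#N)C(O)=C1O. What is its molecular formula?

Heavy atoms from the SMILES: 12 C, 1 Cl, 1 N, 2 O, 1 S.
Implicit hydrogens by atom environment:
  5 × C: 2 H each → 10
  4 × C (aromatic): no H
  3 × C: no H
  2 × O: 1 H each → 2
  1 × Cl: no H
  1 × N: no H
  1 × S (aromatic): no H
  Total hydrogens = 12.
Molecular formula: C12H12ClNO2S

C12H12ClNO2S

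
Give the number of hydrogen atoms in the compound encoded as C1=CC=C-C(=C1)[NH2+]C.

Hydrogens are implicit in SMILES; fill each atom to its normal valence:
  5 × C (aromatic): 1 H each → 5
  1 × C: 3 H
  1 × C (aromatic): no H
  1 × N (charge +1): 2 H
  Total hydrogens = 10.

10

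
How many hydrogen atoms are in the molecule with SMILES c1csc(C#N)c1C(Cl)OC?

6

Hydrogens are implicit in SMILES; fill each atom to its normal valence:
  2 × C (aromatic): 1 H each → 2
  2 × C (aromatic): no H
  1 × C: 3 H
  1 × C: 1 H
  1 × C: no H
  1 × Cl: no H
  1 × N: no H
  1 × O: no H
  1 × S (aromatic): no H
  Total hydrogens = 6.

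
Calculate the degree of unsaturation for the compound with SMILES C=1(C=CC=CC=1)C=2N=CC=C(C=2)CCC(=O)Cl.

9

Molecular formula from the SMILES: C14H12ClNO.
DoU = (2C + 2 + N − H − X)/2 = (2·14 + 2 + 1 − 12 − 1)/2 = 18/2 = 9.
(Structurally: 2 ring(s) + 7 π bond(s) = 9.)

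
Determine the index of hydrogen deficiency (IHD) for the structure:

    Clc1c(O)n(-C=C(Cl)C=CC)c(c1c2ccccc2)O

9

Molecular formula from the SMILES: C15H13Cl2NO2.
DoU = (2C + 2 + N − H − X)/2 = (2·15 + 2 + 1 − 13 − 2)/2 = 18/2 = 9.
(Structurally: 2 ring(s) + 7 π bond(s) = 9.)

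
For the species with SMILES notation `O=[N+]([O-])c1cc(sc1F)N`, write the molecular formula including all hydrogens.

C4H3FN2O2S

Heavy atoms from the SMILES: 4 C, 1 F, 2 N, 2 O, 1 S.
Implicit hydrogens by atom environment:
  3 × C (aromatic): no H
  1 × C (aromatic): 1 H
  1 × F: no H
  1 × N: 2 H
  1 × N (charge +1): no H
  1 × O: no H
  1 × O (charge -1): no H
  1 × S (aromatic): no H
  Total hydrogens = 3.
Molecular formula: C4H3FN2O2S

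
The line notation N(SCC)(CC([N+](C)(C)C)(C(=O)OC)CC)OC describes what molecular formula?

Heavy atoms from the SMILES: 12 C, 2 N, 3 O, 1 S.
Implicit hydrogens by atom environment:
  7 × C: 3 H each → 21
  3 × C: 2 H each → 6
  3 × O: no H
  2 × C: no H
  1 × N: no H
  1 × N (charge +1): no H
  1 × S: no H
  Total hydrogens = 27.
Net charge +1.
Molecular formula: C12H27N2O3S+

C12H27N2O3S+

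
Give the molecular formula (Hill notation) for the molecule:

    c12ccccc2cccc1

Heavy atoms from the SMILES: 10 C.
Implicit hydrogens by atom environment:
  8 × C (aromatic): 1 H each → 8
  2 × C (aromatic): no H
  Total hydrogens = 8.
Molecular formula: C10H8

C10H8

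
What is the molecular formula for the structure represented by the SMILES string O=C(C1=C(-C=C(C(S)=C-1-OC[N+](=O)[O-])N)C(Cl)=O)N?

C9H8ClN3O5S

Heavy atoms from the SMILES: 9 C, 1 Cl, 3 N, 5 O, 1 S.
Implicit hydrogens by atom environment:
  5 × C (aromatic): no H
  4 × O: no H
  2 × C: no H
  2 × N: 2 H each → 4
  1 × C: 2 H
  1 × C (aromatic): 1 H
  1 × Cl: no H
  1 × N (charge +1): no H
  1 × O (charge -1): no H
  1 × S: 1 H
  Total hydrogens = 8.
Molecular formula: C9H8ClN3O5S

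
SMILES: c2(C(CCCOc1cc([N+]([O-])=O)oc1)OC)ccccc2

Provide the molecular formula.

Heavy atoms from the SMILES: 15 C, 1 N, 5 O.
Implicit hydrogens by atom environment:
  7 × C (aromatic): 1 H each → 7
  3 × C: 2 H each → 6
  3 × C (aromatic): no H
  3 × O: no H
  1 × C: 3 H
  1 × C: 1 H
  1 × N (charge +1): no H
  1 × O (aromatic): no H
  1 × O (charge -1): no H
  Total hydrogens = 17.
Molecular formula: C15H17NO5

C15H17NO5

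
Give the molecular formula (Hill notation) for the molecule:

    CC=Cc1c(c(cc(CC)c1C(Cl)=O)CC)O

Heavy atoms from the SMILES: 14 C, 1 Cl, 2 O.
Implicit hydrogens by atom environment:
  5 × C (aromatic): no H
  3 × C: 3 H each → 9
  2 × C: 2 H each → 4
  2 × C: 1 H each → 2
  1 × C (aromatic): 1 H
  1 × C: no H
  1 × Cl: no H
  1 × O: 1 H
  1 × O: no H
  Total hydrogens = 17.
Molecular formula: C14H17ClO2

C14H17ClO2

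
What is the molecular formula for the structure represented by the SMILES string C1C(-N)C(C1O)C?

Heavy atoms from the SMILES: 5 C, 1 N, 1 O.
Implicit hydrogens by atom environment:
  3 × C: 1 H each → 3
  1 × C: 3 H
  1 × C: 2 H
  1 × N: 2 H
  1 × O: 1 H
  Total hydrogens = 11.
Molecular formula: C5H11NO

C5H11NO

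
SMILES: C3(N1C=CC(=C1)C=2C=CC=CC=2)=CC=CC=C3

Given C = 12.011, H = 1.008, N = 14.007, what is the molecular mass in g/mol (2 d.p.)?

Molecular formula: C16H13N.
M = 16×12.011 + 13×1.008 + 1×14.007 = 219.29 g/mol.

219.29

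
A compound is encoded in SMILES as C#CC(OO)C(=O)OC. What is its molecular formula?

Heavy atoms from the SMILES: 5 C, 4 O.
Implicit hydrogens by atom environment:
  3 × O: no H
  2 × C: 1 H each → 2
  2 × C: no H
  1 × C: 3 H
  1 × O: 1 H
  Total hydrogens = 6.
Molecular formula: C5H6O4

C5H6O4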